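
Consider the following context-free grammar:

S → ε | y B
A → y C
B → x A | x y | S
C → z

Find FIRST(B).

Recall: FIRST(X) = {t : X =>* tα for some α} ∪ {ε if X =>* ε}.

We compute FIRST(B) using the standard algorithm.
FIRST(A) = {y}
FIRST(B) = {x, y, ε}
FIRST(C) = {z}
FIRST(S) = {y, ε}
Therefore, FIRST(B) = {x, y, ε}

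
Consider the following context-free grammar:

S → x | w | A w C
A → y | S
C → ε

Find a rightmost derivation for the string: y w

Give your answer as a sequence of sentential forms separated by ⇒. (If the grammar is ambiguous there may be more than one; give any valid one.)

S ⇒ A w C ⇒ A w ⇒ y w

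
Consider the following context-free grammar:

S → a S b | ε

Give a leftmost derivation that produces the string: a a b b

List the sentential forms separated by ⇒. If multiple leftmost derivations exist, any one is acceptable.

S ⇒ a S b ⇒ a a S b b ⇒ a a b b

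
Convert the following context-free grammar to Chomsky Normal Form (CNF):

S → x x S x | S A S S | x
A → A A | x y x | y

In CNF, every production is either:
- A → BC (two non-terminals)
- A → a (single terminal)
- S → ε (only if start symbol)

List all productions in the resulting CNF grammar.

TX → x; S → x; TY → y; A → y; S → TX X0; X0 → TX X1; X1 → S TX; S → S X2; X2 → A X3; X3 → S S; A → A A; A → TX X4; X4 → TY TX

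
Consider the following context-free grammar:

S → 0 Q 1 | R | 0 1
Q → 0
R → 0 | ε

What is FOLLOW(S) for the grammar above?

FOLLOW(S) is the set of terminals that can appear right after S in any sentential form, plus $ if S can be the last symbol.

We compute FOLLOW(S) using the standard algorithm.
FOLLOW(S) starts with {$}.
FIRST(Q) = {0}
FIRST(R) = {0, ε}
FIRST(S) = {0, ε}
FOLLOW(Q) = {1}
FOLLOW(R) = {$}
FOLLOW(S) = {$}
Therefore, FOLLOW(S) = {$}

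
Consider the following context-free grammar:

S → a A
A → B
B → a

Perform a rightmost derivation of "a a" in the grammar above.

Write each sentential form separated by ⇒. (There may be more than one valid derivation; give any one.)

S ⇒ a A ⇒ a B ⇒ a a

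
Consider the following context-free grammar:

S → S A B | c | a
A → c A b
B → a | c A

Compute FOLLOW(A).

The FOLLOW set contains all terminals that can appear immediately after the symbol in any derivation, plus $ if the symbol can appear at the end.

We compute FOLLOW(A) using the standard algorithm.
FOLLOW(S) starts with {$}.
FIRST(A) = {c}
FIRST(B) = {a, c}
FIRST(S) = {a, c}
FOLLOW(A) = {$, a, b, c}
FOLLOW(B) = {$, c}
FOLLOW(S) = {$, c}
Therefore, FOLLOW(A) = {$, a, b, c}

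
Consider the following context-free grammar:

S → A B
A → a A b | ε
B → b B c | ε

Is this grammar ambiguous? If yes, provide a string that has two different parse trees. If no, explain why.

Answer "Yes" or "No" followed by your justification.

No - the grammar is unambiguous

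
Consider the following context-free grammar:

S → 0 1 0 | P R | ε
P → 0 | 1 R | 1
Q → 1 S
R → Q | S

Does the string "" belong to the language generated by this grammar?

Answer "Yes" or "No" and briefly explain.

Yes - a valid derivation exists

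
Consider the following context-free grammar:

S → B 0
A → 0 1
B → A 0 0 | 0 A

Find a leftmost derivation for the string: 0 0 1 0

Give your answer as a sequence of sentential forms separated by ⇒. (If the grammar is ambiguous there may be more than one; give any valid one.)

S ⇒ B 0 ⇒ 0 A 0 ⇒ 0 0 1 0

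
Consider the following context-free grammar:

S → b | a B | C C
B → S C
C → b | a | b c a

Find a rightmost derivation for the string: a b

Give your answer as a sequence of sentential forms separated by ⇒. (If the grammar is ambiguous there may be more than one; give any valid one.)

S ⇒ C C ⇒ C b ⇒ a b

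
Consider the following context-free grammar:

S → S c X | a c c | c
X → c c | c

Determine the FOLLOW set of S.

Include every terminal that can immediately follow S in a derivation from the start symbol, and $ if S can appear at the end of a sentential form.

We compute FOLLOW(S) using the standard algorithm.
FOLLOW(S) starts with {$}.
FIRST(S) = {a, c}
FIRST(X) = {c}
FOLLOW(S) = {$, c}
FOLLOW(X) = {$, c}
Therefore, FOLLOW(S) = {$, c}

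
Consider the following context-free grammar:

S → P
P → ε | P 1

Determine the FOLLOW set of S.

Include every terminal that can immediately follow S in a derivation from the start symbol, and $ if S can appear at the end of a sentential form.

We compute FOLLOW(S) using the standard algorithm.
FOLLOW(S) starts with {$}.
FIRST(P) = {1, ε}
FIRST(S) = {1, ε}
FOLLOW(P) = {$, 1}
FOLLOW(S) = {$}
Therefore, FOLLOW(S) = {$}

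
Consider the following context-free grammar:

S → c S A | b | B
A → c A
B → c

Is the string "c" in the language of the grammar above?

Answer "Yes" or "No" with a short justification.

Yes - a valid derivation exists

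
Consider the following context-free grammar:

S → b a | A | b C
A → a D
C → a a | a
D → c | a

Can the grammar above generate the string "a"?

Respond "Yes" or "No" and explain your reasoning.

No - no valid derivation exists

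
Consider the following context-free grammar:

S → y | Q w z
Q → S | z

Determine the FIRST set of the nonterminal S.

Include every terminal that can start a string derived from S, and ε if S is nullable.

We compute FIRST(S) using the standard algorithm.
FIRST(Q) = {y, z}
FIRST(S) = {y, z}
Therefore, FIRST(S) = {y, z}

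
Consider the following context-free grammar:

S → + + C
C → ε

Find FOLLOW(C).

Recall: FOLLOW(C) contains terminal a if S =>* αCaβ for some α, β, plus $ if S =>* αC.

We compute FOLLOW(C) using the standard algorithm.
FOLLOW(S) starts with {$}.
FIRST(C) = {ε}
FIRST(S) = {+}
FOLLOW(C) = {$}
FOLLOW(S) = {$}
Therefore, FOLLOW(C) = {$}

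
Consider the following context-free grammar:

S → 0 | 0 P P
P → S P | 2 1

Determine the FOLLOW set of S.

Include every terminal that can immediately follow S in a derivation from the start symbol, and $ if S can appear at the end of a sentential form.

We compute FOLLOW(S) using the standard algorithm.
FOLLOW(S) starts with {$}.
FIRST(P) = {0, 2}
FIRST(S) = {0}
FOLLOW(P) = {$, 0, 2}
FOLLOW(S) = {$, 0, 2}
Therefore, FOLLOW(S) = {$, 0, 2}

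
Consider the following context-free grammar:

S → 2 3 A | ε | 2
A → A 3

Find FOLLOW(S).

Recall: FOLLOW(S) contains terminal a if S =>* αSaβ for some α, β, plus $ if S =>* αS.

We compute FOLLOW(S) using the standard algorithm.
FOLLOW(S) starts with {$}.
FIRST(A) = {}
FIRST(S) = {2, ε}
FOLLOW(A) = {$, 3}
FOLLOW(S) = {$}
Therefore, FOLLOW(S) = {$}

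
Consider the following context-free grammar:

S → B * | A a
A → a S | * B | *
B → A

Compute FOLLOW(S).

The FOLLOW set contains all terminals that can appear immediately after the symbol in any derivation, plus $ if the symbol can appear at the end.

We compute FOLLOW(S) using the standard algorithm.
FOLLOW(S) starts with {$}.
FIRST(A) = {*, a}
FIRST(B) = {*, a}
FIRST(S) = {*, a}
FOLLOW(A) = {*, a}
FOLLOW(B) = {*, a}
FOLLOW(S) = {$, *, a}
Therefore, FOLLOW(S) = {$, *, a}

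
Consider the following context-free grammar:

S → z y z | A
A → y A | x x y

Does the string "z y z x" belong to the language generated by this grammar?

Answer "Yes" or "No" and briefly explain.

No - no valid derivation exists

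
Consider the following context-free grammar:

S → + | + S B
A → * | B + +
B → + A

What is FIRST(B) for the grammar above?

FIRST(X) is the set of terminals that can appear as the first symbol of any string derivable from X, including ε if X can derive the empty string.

We compute FIRST(B) using the standard algorithm.
FIRST(A) = {*, +}
FIRST(B) = {+}
FIRST(S) = {+}
Therefore, FIRST(B) = {+}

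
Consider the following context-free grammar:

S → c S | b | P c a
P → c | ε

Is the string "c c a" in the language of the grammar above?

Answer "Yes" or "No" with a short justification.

Yes - a valid derivation exists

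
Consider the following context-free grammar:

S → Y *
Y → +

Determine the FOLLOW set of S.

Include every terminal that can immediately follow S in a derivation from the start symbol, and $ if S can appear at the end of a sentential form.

We compute FOLLOW(S) using the standard algorithm.
FOLLOW(S) starts with {$}.
FIRST(S) = {+}
FIRST(Y) = {+}
FOLLOW(S) = {$}
FOLLOW(Y) = {*}
Therefore, FOLLOW(S) = {$}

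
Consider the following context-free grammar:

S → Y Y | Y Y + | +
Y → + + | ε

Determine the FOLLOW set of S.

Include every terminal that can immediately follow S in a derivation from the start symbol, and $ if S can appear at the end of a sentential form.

We compute FOLLOW(S) using the standard algorithm.
FOLLOW(S) starts with {$}.
FIRST(S) = {+, ε}
FIRST(Y) = {+, ε}
FOLLOW(S) = {$}
FOLLOW(Y) = {$, +}
Therefore, FOLLOW(S) = {$}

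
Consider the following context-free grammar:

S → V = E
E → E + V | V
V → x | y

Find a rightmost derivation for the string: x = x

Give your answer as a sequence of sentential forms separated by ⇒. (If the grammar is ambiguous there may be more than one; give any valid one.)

S ⇒ V = E ⇒ V = V ⇒ V = x ⇒ x = x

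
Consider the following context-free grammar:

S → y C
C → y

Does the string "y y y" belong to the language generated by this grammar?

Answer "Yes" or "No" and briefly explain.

No - no valid derivation exists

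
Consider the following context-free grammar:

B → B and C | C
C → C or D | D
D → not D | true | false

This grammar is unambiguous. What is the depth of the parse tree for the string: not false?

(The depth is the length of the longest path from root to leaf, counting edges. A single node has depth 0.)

4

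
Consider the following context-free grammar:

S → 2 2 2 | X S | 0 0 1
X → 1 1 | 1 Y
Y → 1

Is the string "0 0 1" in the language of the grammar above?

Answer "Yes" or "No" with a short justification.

Yes - a valid derivation exists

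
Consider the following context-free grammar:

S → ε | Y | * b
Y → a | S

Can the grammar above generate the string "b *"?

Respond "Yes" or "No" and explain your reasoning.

No - no valid derivation exists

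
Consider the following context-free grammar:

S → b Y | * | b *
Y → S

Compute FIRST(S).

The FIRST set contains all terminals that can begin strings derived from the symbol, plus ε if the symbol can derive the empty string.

We compute FIRST(S) using the standard algorithm.
FIRST(S) = {*, b}
FIRST(Y) = {*, b}
Therefore, FIRST(S) = {*, b}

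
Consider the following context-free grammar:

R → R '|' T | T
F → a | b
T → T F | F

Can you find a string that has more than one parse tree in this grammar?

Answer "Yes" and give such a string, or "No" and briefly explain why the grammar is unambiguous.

No - the grammar is unambiguous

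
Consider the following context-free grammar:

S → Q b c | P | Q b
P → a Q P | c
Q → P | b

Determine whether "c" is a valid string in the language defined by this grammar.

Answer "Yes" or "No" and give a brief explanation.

Yes - a valid derivation exists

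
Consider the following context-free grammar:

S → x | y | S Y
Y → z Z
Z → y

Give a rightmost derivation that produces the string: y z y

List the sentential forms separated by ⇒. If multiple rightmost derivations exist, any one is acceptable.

S ⇒ S Y ⇒ S z Z ⇒ S z y ⇒ y z y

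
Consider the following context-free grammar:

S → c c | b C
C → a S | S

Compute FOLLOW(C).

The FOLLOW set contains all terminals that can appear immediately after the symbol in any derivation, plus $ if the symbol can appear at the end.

We compute FOLLOW(C) using the standard algorithm.
FOLLOW(S) starts with {$}.
FIRST(C) = {a, b, c}
FIRST(S) = {b, c}
FOLLOW(C) = {$}
FOLLOW(S) = {$}
Therefore, FOLLOW(C) = {$}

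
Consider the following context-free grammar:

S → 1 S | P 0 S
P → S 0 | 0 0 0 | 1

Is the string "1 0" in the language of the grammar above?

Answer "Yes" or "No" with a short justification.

No - no valid derivation exists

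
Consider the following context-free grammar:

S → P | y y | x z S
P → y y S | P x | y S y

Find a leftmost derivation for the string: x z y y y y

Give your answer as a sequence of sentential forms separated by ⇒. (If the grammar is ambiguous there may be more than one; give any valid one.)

S ⇒ x z S ⇒ x z P ⇒ x z y S y ⇒ x z y y y y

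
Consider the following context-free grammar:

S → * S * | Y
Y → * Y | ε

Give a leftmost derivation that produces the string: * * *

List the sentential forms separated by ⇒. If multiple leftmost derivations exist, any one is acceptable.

S ⇒ * S * ⇒ * Y * ⇒ * * Y * ⇒ * * *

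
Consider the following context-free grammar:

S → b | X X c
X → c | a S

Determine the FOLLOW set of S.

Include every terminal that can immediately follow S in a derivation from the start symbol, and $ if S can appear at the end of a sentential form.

We compute FOLLOW(S) using the standard algorithm.
FOLLOW(S) starts with {$}.
FIRST(S) = {a, b, c}
FIRST(X) = {a, c}
FOLLOW(S) = {$, a, c}
FOLLOW(X) = {a, c}
Therefore, FOLLOW(S) = {$, a, c}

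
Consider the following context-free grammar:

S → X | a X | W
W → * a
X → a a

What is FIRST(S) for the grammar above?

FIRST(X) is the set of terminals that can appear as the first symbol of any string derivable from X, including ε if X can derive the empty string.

We compute FIRST(S) using the standard algorithm.
FIRST(S) = {*, a}
FIRST(W) = {*}
FIRST(X) = {a}
Therefore, FIRST(S) = {*, a}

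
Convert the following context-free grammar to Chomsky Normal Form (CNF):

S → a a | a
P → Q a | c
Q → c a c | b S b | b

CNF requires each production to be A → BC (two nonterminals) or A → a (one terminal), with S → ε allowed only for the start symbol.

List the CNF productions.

TA → a; S → a; P → c; TC → c; TB → b; Q → b; S → TA TA; P → Q TA; Q → TC X0; X0 → TA TC; Q → TB X1; X1 → S TB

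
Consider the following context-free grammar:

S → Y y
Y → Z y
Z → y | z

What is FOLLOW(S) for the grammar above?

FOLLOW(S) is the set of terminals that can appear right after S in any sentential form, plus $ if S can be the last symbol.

We compute FOLLOW(S) using the standard algorithm.
FOLLOW(S) starts with {$}.
FIRST(S) = {y, z}
FIRST(Y) = {y, z}
FIRST(Z) = {y, z}
FOLLOW(S) = {$}
FOLLOW(Y) = {y}
FOLLOW(Z) = {y}
Therefore, FOLLOW(S) = {$}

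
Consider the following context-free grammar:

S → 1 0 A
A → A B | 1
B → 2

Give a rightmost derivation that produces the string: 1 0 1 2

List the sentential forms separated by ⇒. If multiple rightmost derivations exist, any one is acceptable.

S ⇒ 1 0 A ⇒ 1 0 A B ⇒ 1 0 A 2 ⇒ 1 0 1 2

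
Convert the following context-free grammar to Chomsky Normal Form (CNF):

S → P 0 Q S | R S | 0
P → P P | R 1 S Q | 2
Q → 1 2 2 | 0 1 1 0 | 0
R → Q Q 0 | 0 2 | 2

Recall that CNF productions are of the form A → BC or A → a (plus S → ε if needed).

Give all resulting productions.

T0 → 0; S → 0; T1 → 1; P → 2; T2 → 2; Q → 0; R → 2; S → P X0; X0 → T0 X1; X1 → Q S; S → R S; P → P P; P → R X2; X2 → T1 X3; X3 → S Q; Q → T1 X4; X4 → T2 T2; Q → T0 X5; X5 → T1 X6; X6 → T1 T0; R → Q X7; X7 → Q T0; R → T0 T2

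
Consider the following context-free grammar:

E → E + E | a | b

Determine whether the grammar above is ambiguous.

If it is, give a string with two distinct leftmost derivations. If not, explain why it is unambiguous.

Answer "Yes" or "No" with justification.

Yes - the string 'b + a + b + a + a + b' has two distinct leftmost derivations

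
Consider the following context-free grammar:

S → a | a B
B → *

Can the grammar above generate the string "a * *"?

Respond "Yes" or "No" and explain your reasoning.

No - no valid derivation exists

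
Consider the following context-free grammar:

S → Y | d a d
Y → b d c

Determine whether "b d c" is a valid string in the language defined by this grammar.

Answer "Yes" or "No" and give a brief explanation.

Yes - a valid derivation exists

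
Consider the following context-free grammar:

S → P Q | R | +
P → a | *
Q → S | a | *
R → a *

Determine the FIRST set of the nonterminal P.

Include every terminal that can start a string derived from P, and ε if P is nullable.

We compute FIRST(P) using the standard algorithm.
FIRST(P) = {*, a}
FIRST(Q) = {*, +, a}
FIRST(R) = {a}
FIRST(S) = {*, +, a}
Therefore, FIRST(P) = {*, a}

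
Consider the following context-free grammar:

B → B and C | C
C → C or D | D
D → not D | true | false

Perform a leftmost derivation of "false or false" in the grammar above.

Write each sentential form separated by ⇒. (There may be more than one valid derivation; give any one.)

B ⇒ C ⇒ C or D ⇒ D or D ⇒ false or D ⇒ false or false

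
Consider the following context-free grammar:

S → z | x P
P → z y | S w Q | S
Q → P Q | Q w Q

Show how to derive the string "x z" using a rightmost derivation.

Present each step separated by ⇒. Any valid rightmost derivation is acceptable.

S ⇒ x P ⇒ x S ⇒ x z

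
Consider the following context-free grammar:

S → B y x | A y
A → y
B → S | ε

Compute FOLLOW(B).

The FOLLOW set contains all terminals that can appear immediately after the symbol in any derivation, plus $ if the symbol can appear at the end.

We compute FOLLOW(B) using the standard algorithm.
FOLLOW(S) starts with {$}.
FIRST(A) = {y}
FIRST(B) = {y, ε}
FIRST(S) = {y}
FOLLOW(A) = {y}
FOLLOW(B) = {y}
FOLLOW(S) = {$, y}
Therefore, FOLLOW(B) = {y}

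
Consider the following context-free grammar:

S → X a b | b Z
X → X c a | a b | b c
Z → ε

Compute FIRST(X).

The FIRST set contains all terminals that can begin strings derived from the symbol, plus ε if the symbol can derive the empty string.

We compute FIRST(X) using the standard algorithm.
FIRST(S) = {a, b}
FIRST(X) = {a, b}
FIRST(Z) = {ε}
Therefore, FIRST(X) = {a, b}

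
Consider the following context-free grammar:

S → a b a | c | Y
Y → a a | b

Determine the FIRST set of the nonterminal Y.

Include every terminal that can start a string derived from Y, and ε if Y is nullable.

We compute FIRST(Y) using the standard algorithm.
FIRST(S) = {a, b, c}
FIRST(Y) = {a, b}
Therefore, FIRST(Y) = {a, b}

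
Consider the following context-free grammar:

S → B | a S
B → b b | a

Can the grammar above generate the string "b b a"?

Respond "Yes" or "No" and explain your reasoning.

No - no valid derivation exists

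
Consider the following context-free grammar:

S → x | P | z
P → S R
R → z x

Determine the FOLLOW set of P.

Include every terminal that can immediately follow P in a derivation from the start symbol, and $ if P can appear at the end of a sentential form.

We compute FOLLOW(P) using the standard algorithm.
FOLLOW(S) starts with {$}.
FIRST(P) = {x, z}
FIRST(R) = {z}
FIRST(S) = {x, z}
FOLLOW(P) = {$, z}
FOLLOW(R) = {$, z}
FOLLOW(S) = {$, z}
Therefore, FOLLOW(P) = {$, z}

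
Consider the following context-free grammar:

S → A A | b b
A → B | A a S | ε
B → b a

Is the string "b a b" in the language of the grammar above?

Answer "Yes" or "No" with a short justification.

No - no valid derivation exists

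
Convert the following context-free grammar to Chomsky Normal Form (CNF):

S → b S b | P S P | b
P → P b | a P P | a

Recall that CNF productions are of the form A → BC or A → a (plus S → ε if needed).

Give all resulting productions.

TB → b; S → b; TA → a; P → a; S → TB X0; X0 → S TB; S → P X1; X1 → S P; P → P TB; P → TA X2; X2 → P P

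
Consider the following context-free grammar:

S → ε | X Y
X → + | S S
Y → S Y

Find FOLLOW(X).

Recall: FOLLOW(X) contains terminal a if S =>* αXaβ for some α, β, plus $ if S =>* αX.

We compute FOLLOW(X) using the standard algorithm.
FOLLOW(S) starts with {$}.
FIRST(S) = {+, ε}
FIRST(X) = {+, ε}
FIRST(Y) = {+}
FOLLOW(S) = {$, +}
FOLLOW(X) = {+}
FOLLOW(Y) = {$, +}
Therefore, FOLLOW(X) = {+}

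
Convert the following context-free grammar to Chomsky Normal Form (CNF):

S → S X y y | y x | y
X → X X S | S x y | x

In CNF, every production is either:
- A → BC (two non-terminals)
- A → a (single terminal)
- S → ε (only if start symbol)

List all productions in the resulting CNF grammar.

TY → y; TX → x; S → y; X → x; S → S X0; X0 → X X1; X1 → TY TY; S → TY TX; X → X X2; X2 → X S; X → S X3; X3 → TX TY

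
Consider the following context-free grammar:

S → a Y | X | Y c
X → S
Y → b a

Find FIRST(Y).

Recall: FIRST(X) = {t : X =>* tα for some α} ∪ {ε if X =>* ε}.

We compute FIRST(Y) using the standard algorithm.
FIRST(S) = {a, b}
FIRST(X) = {a, b}
FIRST(Y) = {b}
Therefore, FIRST(Y) = {b}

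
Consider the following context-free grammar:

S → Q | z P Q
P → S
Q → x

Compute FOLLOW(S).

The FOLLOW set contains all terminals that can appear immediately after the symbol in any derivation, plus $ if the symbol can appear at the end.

We compute FOLLOW(S) using the standard algorithm.
FOLLOW(S) starts with {$}.
FIRST(P) = {x, z}
FIRST(Q) = {x}
FIRST(S) = {x, z}
FOLLOW(P) = {x}
FOLLOW(Q) = {$, x}
FOLLOW(S) = {$, x}
Therefore, FOLLOW(S) = {$, x}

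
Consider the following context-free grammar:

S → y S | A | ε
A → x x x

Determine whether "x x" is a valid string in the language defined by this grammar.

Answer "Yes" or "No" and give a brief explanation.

No - no valid derivation exists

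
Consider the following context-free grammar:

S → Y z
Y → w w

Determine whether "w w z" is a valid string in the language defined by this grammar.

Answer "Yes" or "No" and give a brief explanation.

Yes - a valid derivation exists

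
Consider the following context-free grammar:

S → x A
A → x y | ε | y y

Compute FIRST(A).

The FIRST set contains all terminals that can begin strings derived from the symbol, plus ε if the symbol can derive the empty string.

We compute FIRST(A) using the standard algorithm.
FIRST(A) = {x, y, ε}
FIRST(S) = {x}
Therefore, FIRST(A) = {x, y, ε}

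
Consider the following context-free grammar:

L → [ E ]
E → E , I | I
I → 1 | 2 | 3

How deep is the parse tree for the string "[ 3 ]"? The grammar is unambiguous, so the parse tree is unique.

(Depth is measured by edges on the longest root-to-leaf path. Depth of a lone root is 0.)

3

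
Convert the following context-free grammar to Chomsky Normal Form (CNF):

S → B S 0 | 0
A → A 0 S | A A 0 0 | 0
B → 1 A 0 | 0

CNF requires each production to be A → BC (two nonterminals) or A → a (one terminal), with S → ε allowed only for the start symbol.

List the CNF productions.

T0 → 0; S → 0; A → 0; T1 → 1; B → 0; S → B X0; X0 → S T0; A → A X1; X1 → T0 S; A → A X2; X2 → A X3; X3 → T0 T0; B → T1 X4; X4 → A T0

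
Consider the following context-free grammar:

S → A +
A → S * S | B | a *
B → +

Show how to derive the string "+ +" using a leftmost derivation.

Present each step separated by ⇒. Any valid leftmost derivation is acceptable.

S ⇒ A + ⇒ B + ⇒ + +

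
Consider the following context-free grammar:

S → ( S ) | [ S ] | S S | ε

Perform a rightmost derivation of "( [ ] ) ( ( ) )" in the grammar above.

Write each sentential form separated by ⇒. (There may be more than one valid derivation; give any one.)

S ⇒ S S ⇒ S ( S ) ⇒ S ( ( S ) ) ⇒ S ( ( ) ) ⇒ ( S ) ( ( ) ) ⇒ ( [ S ] ) ( ( ) ) ⇒ ( [ ] ) ( ( ) )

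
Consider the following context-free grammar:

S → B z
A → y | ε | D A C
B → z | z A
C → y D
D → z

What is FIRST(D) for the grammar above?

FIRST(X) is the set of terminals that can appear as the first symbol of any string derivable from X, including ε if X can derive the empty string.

We compute FIRST(D) using the standard algorithm.
FIRST(A) = {y, z, ε}
FIRST(B) = {z}
FIRST(C) = {y}
FIRST(D) = {z}
FIRST(S) = {z}
Therefore, FIRST(D) = {z}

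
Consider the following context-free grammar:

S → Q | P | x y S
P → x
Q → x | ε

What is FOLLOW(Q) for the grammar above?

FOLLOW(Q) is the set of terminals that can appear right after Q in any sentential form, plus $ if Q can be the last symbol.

We compute FOLLOW(Q) using the standard algorithm.
FOLLOW(S) starts with {$}.
FIRST(P) = {x}
FIRST(Q) = {x, ε}
FIRST(S) = {x, ε}
FOLLOW(P) = {$}
FOLLOW(Q) = {$}
FOLLOW(S) = {$}
Therefore, FOLLOW(Q) = {$}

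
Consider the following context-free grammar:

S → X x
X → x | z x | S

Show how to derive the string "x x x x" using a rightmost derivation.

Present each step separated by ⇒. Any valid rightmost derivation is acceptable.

S ⇒ X x ⇒ S x ⇒ X x x ⇒ S x x ⇒ X x x x ⇒ x x x x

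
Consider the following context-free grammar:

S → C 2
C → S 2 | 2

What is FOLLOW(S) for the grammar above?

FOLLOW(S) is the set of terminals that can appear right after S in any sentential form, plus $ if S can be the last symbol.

We compute FOLLOW(S) using the standard algorithm.
FOLLOW(S) starts with {$}.
FIRST(C) = {2}
FIRST(S) = {2}
FOLLOW(C) = {2}
FOLLOW(S) = {$, 2}
Therefore, FOLLOW(S) = {$, 2}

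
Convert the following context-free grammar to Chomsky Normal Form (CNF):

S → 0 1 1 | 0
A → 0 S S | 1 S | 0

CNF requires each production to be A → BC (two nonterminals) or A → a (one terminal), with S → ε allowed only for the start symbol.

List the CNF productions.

T0 → 0; T1 → 1; S → 0; A → 0; S → T0 X0; X0 → T1 T1; A → T0 X1; X1 → S S; A → T1 S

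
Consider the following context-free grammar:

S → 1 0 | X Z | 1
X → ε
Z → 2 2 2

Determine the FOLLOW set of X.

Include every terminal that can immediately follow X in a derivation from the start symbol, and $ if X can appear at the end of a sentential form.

We compute FOLLOW(X) using the standard algorithm.
FOLLOW(S) starts with {$}.
FIRST(S) = {1, 2}
FIRST(X) = {ε}
FIRST(Z) = {2}
FOLLOW(S) = {$}
FOLLOW(X) = {2}
FOLLOW(Z) = {$}
Therefore, FOLLOW(X) = {2}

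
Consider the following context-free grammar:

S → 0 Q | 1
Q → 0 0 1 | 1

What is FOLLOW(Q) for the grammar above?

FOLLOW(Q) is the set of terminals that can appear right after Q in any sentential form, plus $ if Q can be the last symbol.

We compute FOLLOW(Q) using the standard algorithm.
FOLLOW(S) starts with {$}.
FIRST(Q) = {0, 1}
FIRST(S) = {0, 1}
FOLLOW(Q) = {$}
FOLLOW(S) = {$}
Therefore, FOLLOW(Q) = {$}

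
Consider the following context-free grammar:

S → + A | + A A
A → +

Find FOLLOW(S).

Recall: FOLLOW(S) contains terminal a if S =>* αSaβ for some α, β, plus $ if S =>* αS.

We compute FOLLOW(S) using the standard algorithm.
FOLLOW(S) starts with {$}.
FIRST(A) = {+}
FIRST(S) = {+}
FOLLOW(A) = {$, +}
FOLLOW(S) = {$}
Therefore, FOLLOW(S) = {$}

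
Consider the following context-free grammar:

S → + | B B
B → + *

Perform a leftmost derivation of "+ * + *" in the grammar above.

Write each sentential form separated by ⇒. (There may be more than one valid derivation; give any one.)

S ⇒ B B ⇒ + * B ⇒ + * + *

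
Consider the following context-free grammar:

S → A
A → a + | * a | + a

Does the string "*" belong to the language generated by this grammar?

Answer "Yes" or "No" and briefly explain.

No - no valid derivation exists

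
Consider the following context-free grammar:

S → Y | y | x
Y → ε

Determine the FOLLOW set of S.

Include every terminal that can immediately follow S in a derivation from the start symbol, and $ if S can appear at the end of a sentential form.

We compute FOLLOW(S) using the standard algorithm.
FOLLOW(S) starts with {$}.
FIRST(S) = {x, y, ε}
FIRST(Y) = {ε}
FOLLOW(S) = {$}
FOLLOW(Y) = {$}
Therefore, FOLLOW(S) = {$}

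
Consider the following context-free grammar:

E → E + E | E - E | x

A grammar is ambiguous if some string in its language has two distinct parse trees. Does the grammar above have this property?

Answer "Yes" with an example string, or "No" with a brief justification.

Yes - the string 'x + x + x + x - x' has two distinct parse trees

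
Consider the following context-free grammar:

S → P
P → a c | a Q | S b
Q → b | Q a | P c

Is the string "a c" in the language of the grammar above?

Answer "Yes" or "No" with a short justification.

Yes - a valid derivation exists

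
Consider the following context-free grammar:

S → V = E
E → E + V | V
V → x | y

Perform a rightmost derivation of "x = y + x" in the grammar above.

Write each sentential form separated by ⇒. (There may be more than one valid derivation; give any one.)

S ⇒ V = E ⇒ V = E + V ⇒ V = E + x ⇒ V = V + x ⇒ V = y + x ⇒ x = y + x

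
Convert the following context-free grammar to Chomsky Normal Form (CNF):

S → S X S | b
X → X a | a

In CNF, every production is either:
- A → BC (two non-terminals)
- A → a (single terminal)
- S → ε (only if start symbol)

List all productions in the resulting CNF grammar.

S → b; TA → a; X → a; S → S X0; X0 → X S; X → X TA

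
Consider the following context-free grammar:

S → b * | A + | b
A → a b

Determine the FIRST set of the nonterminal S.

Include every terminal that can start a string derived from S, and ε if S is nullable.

We compute FIRST(S) using the standard algorithm.
FIRST(A) = {a}
FIRST(S) = {a, b}
Therefore, FIRST(S) = {a, b}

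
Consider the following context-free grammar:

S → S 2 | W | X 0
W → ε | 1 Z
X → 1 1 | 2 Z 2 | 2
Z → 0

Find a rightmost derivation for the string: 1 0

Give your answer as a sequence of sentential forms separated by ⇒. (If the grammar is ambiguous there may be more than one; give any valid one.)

S ⇒ W ⇒ 1 Z ⇒ 1 0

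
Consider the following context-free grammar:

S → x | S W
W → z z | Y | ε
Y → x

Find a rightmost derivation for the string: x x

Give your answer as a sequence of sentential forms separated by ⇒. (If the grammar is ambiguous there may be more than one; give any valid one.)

S ⇒ S W ⇒ S Y ⇒ S x ⇒ x x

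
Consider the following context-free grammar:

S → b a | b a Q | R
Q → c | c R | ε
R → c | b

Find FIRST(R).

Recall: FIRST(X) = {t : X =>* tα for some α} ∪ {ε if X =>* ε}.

We compute FIRST(R) using the standard algorithm.
FIRST(Q) = {c, ε}
FIRST(R) = {b, c}
FIRST(S) = {b, c}
Therefore, FIRST(R) = {b, c}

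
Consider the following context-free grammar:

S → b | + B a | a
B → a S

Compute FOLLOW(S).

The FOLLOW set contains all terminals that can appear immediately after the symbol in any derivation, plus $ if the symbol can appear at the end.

We compute FOLLOW(S) using the standard algorithm.
FOLLOW(S) starts with {$}.
FIRST(B) = {a}
FIRST(S) = {+, a, b}
FOLLOW(B) = {a}
FOLLOW(S) = {$, a}
Therefore, FOLLOW(S) = {$, a}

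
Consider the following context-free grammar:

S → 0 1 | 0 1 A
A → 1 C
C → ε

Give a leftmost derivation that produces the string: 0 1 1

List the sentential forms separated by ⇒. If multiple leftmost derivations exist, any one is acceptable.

S ⇒ 0 1 A ⇒ 0 1 1 C ⇒ 0 1 1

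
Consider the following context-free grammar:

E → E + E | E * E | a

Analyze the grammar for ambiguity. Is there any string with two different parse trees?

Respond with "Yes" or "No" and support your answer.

Yes - the string 'a + a * a * a' has two distinct parse trees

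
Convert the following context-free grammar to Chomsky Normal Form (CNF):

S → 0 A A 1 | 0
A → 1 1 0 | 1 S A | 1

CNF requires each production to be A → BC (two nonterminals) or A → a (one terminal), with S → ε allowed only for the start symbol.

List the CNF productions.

T0 → 0; T1 → 1; S → 0; A → 1; S → T0 X0; X0 → A X1; X1 → A T1; A → T1 X2; X2 → T1 T0; A → T1 X3; X3 → S A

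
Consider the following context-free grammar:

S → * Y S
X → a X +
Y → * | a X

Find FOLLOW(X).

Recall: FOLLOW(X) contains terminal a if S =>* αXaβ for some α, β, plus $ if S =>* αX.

We compute FOLLOW(X) using the standard algorithm.
FOLLOW(S) starts with {$}.
FIRST(S) = {*}
FIRST(X) = {a}
FIRST(Y) = {*, a}
FOLLOW(S) = {$}
FOLLOW(X) = {*, +}
FOLLOW(Y) = {*}
Therefore, FOLLOW(X) = {*, +}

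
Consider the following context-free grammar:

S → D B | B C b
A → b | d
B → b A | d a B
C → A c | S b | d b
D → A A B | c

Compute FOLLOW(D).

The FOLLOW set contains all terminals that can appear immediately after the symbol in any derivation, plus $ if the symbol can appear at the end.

We compute FOLLOW(D) using the standard algorithm.
FOLLOW(S) starts with {$}.
FIRST(A) = {b, d}
FIRST(B) = {b, d}
FIRST(C) = {b, c, d}
FIRST(D) = {b, c, d}
FIRST(S) = {b, c, d}
FOLLOW(A) = {$, b, c, d}
FOLLOW(B) = {$, b, c, d}
FOLLOW(C) = {b}
FOLLOW(D) = {b, d}
FOLLOW(S) = {$, b}
Therefore, FOLLOW(D) = {b, d}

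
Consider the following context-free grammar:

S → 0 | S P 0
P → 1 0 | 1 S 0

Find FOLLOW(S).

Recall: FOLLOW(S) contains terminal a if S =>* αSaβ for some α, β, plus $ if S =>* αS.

We compute FOLLOW(S) using the standard algorithm.
FOLLOW(S) starts with {$}.
FIRST(P) = {1}
FIRST(S) = {0}
FOLLOW(P) = {0}
FOLLOW(S) = {$, 0, 1}
Therefore, FOLLOW(S) = {$, 0, 1}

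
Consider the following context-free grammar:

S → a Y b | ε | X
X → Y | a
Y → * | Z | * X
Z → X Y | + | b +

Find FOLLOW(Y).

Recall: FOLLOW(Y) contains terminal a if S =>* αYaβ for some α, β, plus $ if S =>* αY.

We compute FOLLOW(Y) using the standard algorithm.
FOLLOW(S) starts with {$}.
FIRST(S) = {*, +, a, b, ε}
FIRST(X) = {*, +, a, b}
FIRST(Y) = {*, +, a, b}
FIRST(Z) = {*, +, a, b}
FOLLOW(S) = {$}
FOLLOW(X) = {$, *, +, a, b}
FOLLOW(Y) = {$, *, +, a, b}
FOLLOW(Z) = {$, *, +, a, b}
Therefore, FOLLOW(Y) = {$, *, +, a, b}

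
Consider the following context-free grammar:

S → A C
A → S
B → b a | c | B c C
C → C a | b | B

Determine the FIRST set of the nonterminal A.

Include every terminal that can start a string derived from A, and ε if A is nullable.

We compute FIRST(A) using the standard algorithm.
FIRST(A) = {}
FIRST(B) = {b, c}
FIRST(C) = {b, c}
FIRST(S) = {}
Therefore, FIRST(A) = {}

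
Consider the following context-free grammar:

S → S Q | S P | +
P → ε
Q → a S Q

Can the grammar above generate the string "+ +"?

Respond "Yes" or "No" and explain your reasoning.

No - no valid derivation exists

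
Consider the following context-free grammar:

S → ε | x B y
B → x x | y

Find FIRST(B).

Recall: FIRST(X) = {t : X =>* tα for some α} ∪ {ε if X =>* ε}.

We compute FIRST(B) using the standard algorithm.
FIRST(B) = {x, y}
FIRST(S) = {x, ε}
Therefore, FIRST(B) = {x, y}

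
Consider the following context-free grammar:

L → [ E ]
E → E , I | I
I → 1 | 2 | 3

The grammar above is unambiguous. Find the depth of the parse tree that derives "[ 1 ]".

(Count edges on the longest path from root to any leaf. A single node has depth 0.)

3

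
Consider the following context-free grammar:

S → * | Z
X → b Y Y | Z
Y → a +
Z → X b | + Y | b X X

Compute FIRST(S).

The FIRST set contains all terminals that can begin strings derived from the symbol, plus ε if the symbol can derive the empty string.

We compute FIRST(S) using the standard algorithm.
FIRST(S) = {*, +, b}
FIRST(X) = {+, b}
FIRST(Y) = {a}
FIRST(Z) = {+, b}
Therefore, FIRST(S) = {*, +, b}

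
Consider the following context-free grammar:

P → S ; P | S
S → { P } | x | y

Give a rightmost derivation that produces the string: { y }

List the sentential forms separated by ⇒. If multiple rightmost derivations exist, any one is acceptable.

P ⇒ S ⇒ { P } ⇒ { S } ⇒ { y }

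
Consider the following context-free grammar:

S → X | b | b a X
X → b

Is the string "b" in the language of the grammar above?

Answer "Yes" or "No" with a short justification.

Yes - a valid derivation exists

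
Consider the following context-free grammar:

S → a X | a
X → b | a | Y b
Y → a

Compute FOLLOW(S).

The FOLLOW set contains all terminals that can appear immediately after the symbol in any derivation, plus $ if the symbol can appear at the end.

We compute FOLLOW(S) using the standard algorithm.
FOLLOW(S) starts with {$}.
FIRST(S) = {a}
FIRST(X) = {a, b}
FIRST(Y) = {a}
FOLLOW(S) = {$}
FOLLOW(X) = {$}
FOLLOW(Y) = {b}
Therefore, FOLLOW(S) = {$}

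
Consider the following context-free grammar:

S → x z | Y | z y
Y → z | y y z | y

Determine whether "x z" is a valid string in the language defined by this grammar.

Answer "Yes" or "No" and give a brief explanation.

Yes - a valid derivation exists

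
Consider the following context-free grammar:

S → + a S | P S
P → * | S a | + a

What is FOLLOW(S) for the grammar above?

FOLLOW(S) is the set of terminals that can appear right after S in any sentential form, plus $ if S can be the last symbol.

We compute FOLLOW(S) using the standard algorithm.
FOLLOW(S) starts with {$}.
FIRST(P) = {*, +}
FIRST(S) = {*, +}
FOLLOW(P) = {*, +}
FOLLOW(S) = {$, a}
Therefore, FOLLOW(S) = {$, a}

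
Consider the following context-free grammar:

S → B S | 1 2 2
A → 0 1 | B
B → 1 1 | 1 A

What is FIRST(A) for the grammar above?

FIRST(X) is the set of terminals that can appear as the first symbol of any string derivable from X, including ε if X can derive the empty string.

We compute FIRST(A) using the standard algorithm.
FIRST(A) = {0, 1}
FIRST(B) = {1}
FIRST(S) = {1}
Therefore, FIRST(A) = {0, 1}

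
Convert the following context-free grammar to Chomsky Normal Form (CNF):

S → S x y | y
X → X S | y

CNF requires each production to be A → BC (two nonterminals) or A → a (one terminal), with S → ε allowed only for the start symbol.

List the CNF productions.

TX → x; TY → y; S → y; X → y; S → S X0; X0 → TX TY; X → X S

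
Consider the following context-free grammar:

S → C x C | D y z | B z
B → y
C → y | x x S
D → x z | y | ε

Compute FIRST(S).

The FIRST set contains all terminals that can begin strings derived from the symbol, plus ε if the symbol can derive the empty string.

We compute FIRST(S) using the standard algorithm.
FIRST(B) = {y}
FIRST(C) = {x, y}
FIRST(D) = {x, y, ε}
FIRST(S) = {x, y}
Therefore, FIRST(S) = {x, y}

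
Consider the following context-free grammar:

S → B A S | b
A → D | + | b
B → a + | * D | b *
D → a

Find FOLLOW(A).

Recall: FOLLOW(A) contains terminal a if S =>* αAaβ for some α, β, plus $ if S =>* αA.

We compute FOLLOW(A) using the standard algorithm.
FOLLOW(S) starts with {$}.
FIRST(A) = {+, a, b}
FIRST(B) = {*, a, b}
FIRST(D) = {a}
FIRST(S) = {*, a, b}
FOLLOW(A) = {*, a, b}
FOLLOW(B) = {+, a, b}
FOLLOW(D) = {*, +, a, b}
FOLLOW(S) = {$}
Therefore, FOLLOW(A) = {*, a, b}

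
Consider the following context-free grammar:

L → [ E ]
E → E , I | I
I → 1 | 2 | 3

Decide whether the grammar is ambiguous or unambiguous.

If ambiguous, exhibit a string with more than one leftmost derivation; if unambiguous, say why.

Unambiguous - every string in the language has a unique leftmost derivation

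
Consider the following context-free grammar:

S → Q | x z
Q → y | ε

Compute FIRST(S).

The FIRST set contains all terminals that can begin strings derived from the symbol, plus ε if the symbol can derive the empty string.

We compute FIRST(S) using the standard algorithm.
FIRST(Q) = {y, ε}
FIRST(S) = {x, y, ε}
Therefore, FIRST(S) = {x, y, ε}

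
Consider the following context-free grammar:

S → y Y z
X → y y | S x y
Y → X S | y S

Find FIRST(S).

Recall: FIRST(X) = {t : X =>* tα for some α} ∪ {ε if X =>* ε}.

We compute FIRST(S) using the standard algorithm.
FIRST(S) = {y}
FIRST(X) = {y}
FIRST(Y) = {y}
Therefore, FIRST(S) = {y}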